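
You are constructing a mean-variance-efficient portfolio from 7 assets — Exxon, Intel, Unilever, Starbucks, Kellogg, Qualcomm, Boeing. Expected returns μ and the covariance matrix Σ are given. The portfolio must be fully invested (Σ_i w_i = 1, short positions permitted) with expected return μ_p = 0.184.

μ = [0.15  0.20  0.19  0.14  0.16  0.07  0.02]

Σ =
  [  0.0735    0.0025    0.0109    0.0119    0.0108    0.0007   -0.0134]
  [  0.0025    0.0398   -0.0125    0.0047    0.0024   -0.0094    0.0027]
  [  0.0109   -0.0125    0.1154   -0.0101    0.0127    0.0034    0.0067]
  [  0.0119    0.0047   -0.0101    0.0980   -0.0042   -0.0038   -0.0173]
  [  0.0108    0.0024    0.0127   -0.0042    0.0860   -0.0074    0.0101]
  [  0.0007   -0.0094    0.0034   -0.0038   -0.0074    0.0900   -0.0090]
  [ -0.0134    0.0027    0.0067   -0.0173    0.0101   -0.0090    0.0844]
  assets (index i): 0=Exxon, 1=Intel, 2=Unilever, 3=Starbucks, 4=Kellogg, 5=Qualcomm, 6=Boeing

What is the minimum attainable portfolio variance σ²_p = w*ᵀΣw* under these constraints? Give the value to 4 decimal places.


g=Σ⁻¹μ = [1.1585  5.6755  2.0553  1.4087  1.4087  1.4948  0.3557]
h=Σ⁻¹𝟙 = [10.6331  28.3402  9.5232  12.1946  8.3211  16.3397  15.1201]
a=μᵀg=2.233745  b=𝟙ᵀg=13.557230  c=𝟙ᵀh=100.472130  D=ac−b²=40.630636
λ₁=(c·0.184−b)/D = (100.472130·0.184−13.557230)/40.630636 = 0.121328
λ₂=(a−b·0.184)/D = (2.233745−13.557230·0.184)/40.630636 = -0.006418
w* = 0.121328·g + -0.006418·h:
  w_0 = 0.121328·1.1585 + -0.006418·10.6331 = 0.0723  (Exxon)
  w_1 = 0.121328·5.6755 + -0.006418·28.3402 = 0.5067  (Intel)
  w_2 = 0.121328·2.0553 + -0.006418·9.5232 = 0.1882  (Unilever)
  w_3 = 0.121328·1.4087 + -0.006418·12.1946 = 0.0926  (Starbucks)
  w_4 = 0.121328·1.4087 + -0.006418·8.3211 = 0.1175  (Kellogg)
  w_5 = 0.121328·1.4948 + -0.006418·16.3397 = 0.0765  (Qualcomm)
  w_6 = 0.121328·0.3557 + -0.006418·15.1201 = -0.0539  (Boeing)
Σw_i=1.0000  μᵀw=0.1840
σ²=wᵀΣw=λ₁·μ_p+λ₂ = 0.121328·0.184 + -0.006418 = 0.015906 ≈ 0.0159

0.0159


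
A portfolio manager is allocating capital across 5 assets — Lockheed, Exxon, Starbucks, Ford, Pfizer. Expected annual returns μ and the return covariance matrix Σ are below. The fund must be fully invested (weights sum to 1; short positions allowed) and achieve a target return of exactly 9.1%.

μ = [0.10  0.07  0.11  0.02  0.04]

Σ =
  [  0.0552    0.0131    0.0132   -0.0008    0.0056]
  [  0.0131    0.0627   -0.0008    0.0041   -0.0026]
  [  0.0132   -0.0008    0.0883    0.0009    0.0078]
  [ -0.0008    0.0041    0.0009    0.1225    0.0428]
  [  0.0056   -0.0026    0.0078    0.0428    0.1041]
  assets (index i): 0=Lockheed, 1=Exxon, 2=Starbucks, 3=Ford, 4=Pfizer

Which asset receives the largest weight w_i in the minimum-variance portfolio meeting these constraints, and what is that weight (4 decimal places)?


Lockheed (0.3856)

g=Σ⁻¹μ = [1.3386  0.8561  1.0322  0.0540  0.2341]
h=Σ⁻¹𝟙 = [12.2157  13.4142  9.0039  5.5116  6.3433]
a=μᵀg=0.317772  b=𝟙ᵀg=3.514965  c=𝟙ᵀh=46.488841  D=ac−b²=2.417857
λ₁=(c·0.091−b)/D = (46.488841·0.091−3.514965)/2.417857 = 0.295931
λ₂=(a−b·0.091)/D = (0.317772−3.514965·0.091)/2.417857 = -0.000864
w* = 0.295931·g + -0.000864·h:
  w_0 = 0.295931·1.3386 + -0.000864·12.2157 = 0.3856  (Lockheed)
  w_1 = 0.295931·0.8561 + -0.000864·13.4142 = 0.2417  (Exxon)
  w_2 = 0.295931·1.0322 + -0.000864·9.0039 = 0.2977  (Starbucks)
  w_3 = 0.295931·0.0540 + -0.000864·5.5116 = 0.0112  (Ford)
  w_4 = 0.295931·0.2341 + -0.000864·6.3433 = 0.0638  (Pfizer)
Σw_i=1.0000  μᵀw=0.0910
σ²=wᵀΣw=λ₁·μ_p+λ₂ = 0.295931·0.091 + -0.000864 = 0.026065 ≈ 0.0261


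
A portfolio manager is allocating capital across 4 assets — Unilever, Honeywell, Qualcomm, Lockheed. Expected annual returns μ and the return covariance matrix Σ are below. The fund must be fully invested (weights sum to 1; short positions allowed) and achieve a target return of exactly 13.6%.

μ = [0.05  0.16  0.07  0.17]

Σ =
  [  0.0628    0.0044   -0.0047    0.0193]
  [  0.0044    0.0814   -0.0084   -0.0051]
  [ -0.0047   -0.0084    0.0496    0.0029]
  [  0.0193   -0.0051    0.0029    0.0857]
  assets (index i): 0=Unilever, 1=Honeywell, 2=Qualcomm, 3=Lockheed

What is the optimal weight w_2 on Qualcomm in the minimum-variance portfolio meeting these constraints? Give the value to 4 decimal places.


0.2758

g=Σ⁻¹μ = [0.1406  2.2594  1.6886  2.0293]
h=Σ⁻¹𝟙 = [14.0269  14.4833  23.4417  8.5784]
a=μᵀg=0.831720  b=𝟙ᵀg=6.117915  c=𝟙ᵀh=60.530250  D=ac−b²=12.915340
λ₁=(c·0.136−b)/D = (60.530250·0.136−6.117915)/12.915340 = 0.163697
λ₂=(a−b·0.136)/D = (0.831720−6.117915·0.136)/12.915340 = -0.000024
w* = 0.163697·g + -0.000024·h:
  w_0 = 0.163697·0.1406 + -0.000024·14.0269 = 0.0227  (Unilever)
  w_1 = 0.163697·2.2594 + -0.000024·14.4833 = 0.3695  (Honeywell)
  w_2 = 0.163697·1.6886 + -0.000024·23.4417 = 0.2758  (Qualcomm)
  w_3 = 0.163697·2.0293 + -0.000024·8.5784 = 0.3320  (Lockheed)
Σw_i=1.0000  μᵀw=0.1360
σ²=wᵀΣw=λ₁·μ_p+λ₂ = 0.163697·0.136 + -0.000024 = 0.022238 ≈ 0.0222


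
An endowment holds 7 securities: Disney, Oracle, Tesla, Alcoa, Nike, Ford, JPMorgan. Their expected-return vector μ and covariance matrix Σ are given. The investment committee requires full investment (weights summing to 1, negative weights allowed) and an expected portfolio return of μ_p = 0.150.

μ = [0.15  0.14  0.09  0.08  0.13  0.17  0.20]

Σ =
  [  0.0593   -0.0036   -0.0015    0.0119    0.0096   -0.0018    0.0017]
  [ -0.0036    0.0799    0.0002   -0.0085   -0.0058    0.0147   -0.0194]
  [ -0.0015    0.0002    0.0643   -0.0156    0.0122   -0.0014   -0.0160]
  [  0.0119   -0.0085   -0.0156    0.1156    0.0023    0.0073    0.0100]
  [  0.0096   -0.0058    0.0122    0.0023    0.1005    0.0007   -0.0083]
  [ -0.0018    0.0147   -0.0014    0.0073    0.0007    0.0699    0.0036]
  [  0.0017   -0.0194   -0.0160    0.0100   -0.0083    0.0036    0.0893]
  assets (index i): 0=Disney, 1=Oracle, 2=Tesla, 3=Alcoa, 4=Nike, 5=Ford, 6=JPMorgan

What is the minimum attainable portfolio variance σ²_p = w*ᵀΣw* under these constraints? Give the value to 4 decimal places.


g=Σ⁻¹μ = [2.4051  2.4105  2.1559  0.5085  1.1716  1.8066  3.0829]
h=Σ⁻¹𝟙 = [15.1194  17.2480  21.1077  8.9041  8.1399  9.5621  17.8133]
a=μᵀg=2.008953  b=𝟙ᵀg=13.541072  c=𝟙ᵀh=97.894588  D=ac−b²=13.304992
λ₁=(c·0.150−b)/D = (97.894588·0.150−13.541072)/13.304992 = 0.085916
λ₂=(a−b·0.150)/D = (2.008953−13.541072·0.150)/13.304992 = -0.001669
w* = 0.085916·g + -0.001669·h:
  w_0 = 0.085916·2.4051 + -0.001669·15.1194 = 0.1814  (Disney)
  w_1 = 0.085916·2.4105 + -0.001669·17.2480 = 0.1783  (Oracle)
  w_2 = 0.085916·2.1559 + -0.001669·21.1077 = 0.1500  (Tesla)
  w_3 = 0.085916·0.5085 + -0.001669·8.9041 = 0.0288  (Alcoa)
  w_4 = 0.085916·1.1716 + -0.001669·8.1399 = 0.0871  (Nike)
  w_5 = 0.085916·1.8066 + -0.001669·9.5621 = 0.1393  (Ford)
  w_6 = 0.085916·3.0829 + -0.001669·17.8133 = 0.2351  (JPMorgan)
Σw_i=1.0000  μᵀw=0.1500
σ²=wᵀΣw=λ₁·μ_p+λ₂ = 0.085916·0.150 + -0.001669 = 0.011218 ≈ 0.0112

0.0112


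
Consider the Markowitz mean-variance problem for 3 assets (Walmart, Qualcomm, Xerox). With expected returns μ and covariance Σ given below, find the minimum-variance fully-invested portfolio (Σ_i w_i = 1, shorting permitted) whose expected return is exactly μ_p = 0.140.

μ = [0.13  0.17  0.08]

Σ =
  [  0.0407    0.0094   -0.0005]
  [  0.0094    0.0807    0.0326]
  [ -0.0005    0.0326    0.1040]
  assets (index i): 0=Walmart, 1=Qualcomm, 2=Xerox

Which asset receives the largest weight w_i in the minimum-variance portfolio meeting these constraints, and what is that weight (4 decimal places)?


Walmart (0.5950)

x=Σ⁻¹μ = [2.8104  1.6751  0.2577]
y=Σ⁻¹𝟙 = [23.1390  6.6033  7.6568]
a=μᵀx=0.670734  b=𝟙ᵀx=4.743166  c=𝟙ᵀy=37.399031  D=ac−b²=2.587178
λ₁=(c·0.140−b)/D = (37.399031·0.140−4.743166)/2.587178 = 0.190438
λ₂=(a−b·0.140)/D = (0.670734−4.743166·0.140)/2.587178 = 0.002586
w* = 0.190438·x + 0.002586·y:
  w_0 = 0.190438·2.8104 + 0.002586·23.1390 = 0.5950  (Walmart)
  w_1 = 0.190438·1.6751 + 0.002586·6.6033 = 0.3361  (Qualcomm)
  w_2 = 0.190438·0.2577 + 0.002586·7.6568 = 0.0689  (Xerox)
Σw_i=1.0000  μᵀw=0.1400
σ²=wᵀΣw=λ₁·μ_p+λ₂ = 0.190438·0.140 + 0.002586 = 0.029248 ≈ 0.0292


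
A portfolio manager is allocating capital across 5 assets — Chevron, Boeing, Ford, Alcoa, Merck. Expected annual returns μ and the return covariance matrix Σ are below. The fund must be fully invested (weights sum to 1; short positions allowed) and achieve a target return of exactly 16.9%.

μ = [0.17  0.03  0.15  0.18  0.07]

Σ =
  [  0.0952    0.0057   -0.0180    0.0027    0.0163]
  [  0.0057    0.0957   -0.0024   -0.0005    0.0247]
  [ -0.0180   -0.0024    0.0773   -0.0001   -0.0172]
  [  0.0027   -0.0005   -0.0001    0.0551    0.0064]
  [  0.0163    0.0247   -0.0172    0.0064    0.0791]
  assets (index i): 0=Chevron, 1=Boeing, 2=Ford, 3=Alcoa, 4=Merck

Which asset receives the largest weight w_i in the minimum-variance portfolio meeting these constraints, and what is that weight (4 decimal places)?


Alcoa (0.4101)

x=Σ⁻¹μ = [2.0551  0.0783  2.5926  3.0842  0.7512]
y=Σ⁻¹𝟙 = [11.2042  7.5934  18.1563  16.4731  10.5774]
a=μᵀx=1.348364  b=𝟙ᵀx=8.561527  c=𝟙ᵀy=64.004333  D=ac−b²=13.001374
λ₁=(c·0.169−b)/D = (64.004333·0.169−8.561527)/13.001374 = 0.173459
λ₂=(a−b·0.169)/D = (1.348364−8.561527·0.169)/13.001374 = -0.007579
w* = 0.173459·x + -0.007579·y:
  w_0 = 0.173459·2.0551 + -0.007579·11.2042 = 0.2716  (Chevron)
  w_1 = 0.173459·0.0783 + -0.007579·7.5934 = -0.0440  (Boeing)
  w_2 = 0.173459·2.5926 + -0.007579·18.1563 = 0.3121  (Ford)
  w_3 = 0.173459·3.0842 + -0.007579·16.4731 = 0.4101  (Alcoa)
  w_4 = 0.173459·0.7512 + -0.007579·10.5774 = 0.0501  (Merck)
Σw_i=1.0000  μᵀw=0.1690
σ²=wᵀΣw=λ₁·μ_p+λ₂ = 0.173459·0.169 + -0.007579 = 0.021736 ≈ 0.0217


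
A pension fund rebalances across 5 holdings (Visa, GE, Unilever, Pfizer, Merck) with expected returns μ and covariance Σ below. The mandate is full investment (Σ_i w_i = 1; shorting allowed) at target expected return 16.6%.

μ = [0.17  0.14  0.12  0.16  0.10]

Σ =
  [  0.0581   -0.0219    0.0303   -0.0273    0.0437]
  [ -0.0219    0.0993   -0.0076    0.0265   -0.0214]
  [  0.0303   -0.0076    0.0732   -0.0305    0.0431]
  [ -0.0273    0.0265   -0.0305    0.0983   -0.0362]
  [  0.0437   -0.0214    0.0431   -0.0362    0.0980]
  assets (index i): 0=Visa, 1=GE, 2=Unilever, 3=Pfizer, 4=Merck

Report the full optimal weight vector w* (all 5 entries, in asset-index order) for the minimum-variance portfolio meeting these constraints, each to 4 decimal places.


0.5836  0.1694  0.0774  0.2805  -0.1108

u=Σ⁻¹μ = [4.2300  1.7073  1.2082  2.7082  -0.0240]
v=Σ⁻¹𝟙 = [20.2764  11.7754  10.6397  18.0362  5.7169]
a=μᵀu=1.534032  b=𝟙ᵀu=9.829789  c=𝟙ᵀv=66.444582  D=ac−b²=5.303335
λ₁=(c·0.166−b)/D = (66.444582·0.166−9.829789)/5.303335 = 0.226275
λ₂=(a−b·0.166)/D = (1.534032−9.829789·0.166)/5.303335 = -0.018425
w* = 0.226275·u + -0.018425·v:
  w_0 = 0.226275·4.2300 + -0.018425·20.2764 = 0.5836  (Visa)
  w_1 = 0.226275·1.7073 + -0.018425·11.7754 = 0.1694  (GE)
  w_2 = 0.226275·1.2082 + -0.018425·10.6397 = 0.0774  (Unilever)
  w_3 = 0.226275·2.7082 + -0.018425·18.0362 = 0.2805  (Pfizer)
  w_4 = 0.226275·-0.0240 + -0.018425·5.7169 = -0.1108  (Merck)
Σw_i=1.0000  μᵀw=0.1660
σ²=wᵀΣw=λ₁·μ_p+λ₂ = 0.226275·0.166 + -0.018425 = 0.019137 ≈ 0.0191


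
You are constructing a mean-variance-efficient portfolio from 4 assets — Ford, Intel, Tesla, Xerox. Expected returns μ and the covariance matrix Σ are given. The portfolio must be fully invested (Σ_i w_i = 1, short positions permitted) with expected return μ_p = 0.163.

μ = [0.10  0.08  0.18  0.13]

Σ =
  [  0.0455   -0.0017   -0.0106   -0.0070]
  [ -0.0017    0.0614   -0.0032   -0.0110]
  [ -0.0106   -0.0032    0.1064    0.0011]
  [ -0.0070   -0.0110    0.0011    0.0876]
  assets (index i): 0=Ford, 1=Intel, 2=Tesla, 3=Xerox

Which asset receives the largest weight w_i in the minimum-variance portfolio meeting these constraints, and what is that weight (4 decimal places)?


Tesla (0.6422)

g=Σ⁻¹μ = [3.0366  1.8389  2.0296  1.9321]
h=Σ⁻¹𝟙 = [28.1734  20.6101  12.6587  16.0959]
a=μᵀg=1.067268  b=𝟙ᵀg=8.837177  c=𝟙ᵀh=77.538055  D=ac−b²=4.658215
λ₁=(c·0.163−b)/D = (77.538055·0.163−8.837177)/4.658215 = 0.816091
λ₂=(a−b·0.163)/D = (1.067268−8.837177·0.163)/4.658215 = -0.080115
w* = 0.816091·g + -0.080115·h:
  w_0 = 0.816091·3.0366 + -0.080115·28.1734 = 0.2210  (Ford)
  w_1 = 0.816091·1.8389 + -0.080115·20.6101 = -0.1504  (Intel)
  w_2 = 0.816091·2.0296 + -0.080115·12.6587 = 0.6422  (Tesla)
  w_3 = 0.816091·1.9321 + -0.080115·16.0959 = 0.2872  (Xerox)
Σw_i=1.0000  μᵀw=0.1630
σ²=wᵀΣw=λ₁·μ_p+λ₂ = 0.816091·0.163 + -0.080115 = 0.052908 ≈ 0.0529


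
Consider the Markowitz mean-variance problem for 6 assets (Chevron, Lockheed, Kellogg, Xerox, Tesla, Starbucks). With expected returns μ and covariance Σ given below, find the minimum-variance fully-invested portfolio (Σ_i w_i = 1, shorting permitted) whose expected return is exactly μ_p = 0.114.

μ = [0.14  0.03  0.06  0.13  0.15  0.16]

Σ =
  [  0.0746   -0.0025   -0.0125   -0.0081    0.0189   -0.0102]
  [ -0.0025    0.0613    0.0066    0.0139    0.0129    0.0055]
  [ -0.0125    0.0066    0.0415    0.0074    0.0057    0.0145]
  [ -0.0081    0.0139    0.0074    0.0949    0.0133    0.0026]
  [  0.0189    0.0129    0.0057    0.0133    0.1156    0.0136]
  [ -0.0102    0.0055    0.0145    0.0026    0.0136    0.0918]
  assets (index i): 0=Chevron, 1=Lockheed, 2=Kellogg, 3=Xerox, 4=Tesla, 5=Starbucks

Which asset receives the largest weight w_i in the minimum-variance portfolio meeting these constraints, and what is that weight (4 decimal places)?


Chevron (0.2998)

g=Σ⁻¹μ = [2.3356  -0.1215  1.2615  1.3707  0.5098  1.6961]
h=Σ⁻¹𝟙 = [19.5070  11.7283  23.6078  8.2683  1.0681  8.2367]
a=μᵀg=0.925067  b=𝟙ᵀg=7.052259  c=𝟙ᵀh=72.416200  D=ac−b²=17.255506
λ₁=(c·0.114−b)/D = (72.416200·0.114−7.052259)/17.255506 = 0.069728
λ₂=(a−b·0.114)/D = (0.925067−7.052259·0.114)/17.255506 = 0.007019
w* = 0.069728·g + 0.007019·h:
  w_0 = 0.069728·2.3356 + 0.007019·19.5070 = 0.2998  (Chevron)
  w_1 = 0.069728·-0.1215 + 0.007019·11.7283 = 0.0738  (Lockheed)
  w_2 = 0.069728·1.2615 + 0.007019·23.6078 = 0.2537  (Kellogg)
  w_3 = 0.069728·1.3707 + 0.007019·8.2683 = 0.1536  (Xerox)
  w_4 = 0.069728·0.5098 + 0.007019·1.0681 = 0.0430  (Tesla)
  w_5 = 0.069728·1.6961 + 0.007019·8.2367 = 0.1761  (Starbucks)
Σw_i=1.0000  μᵀw=0.1140
σ²=wᵀΣw=λ₁·μ_p+λ₂ = 0.069728·0.114 + 0.007019 = 0.014968 ≈ 0.0150


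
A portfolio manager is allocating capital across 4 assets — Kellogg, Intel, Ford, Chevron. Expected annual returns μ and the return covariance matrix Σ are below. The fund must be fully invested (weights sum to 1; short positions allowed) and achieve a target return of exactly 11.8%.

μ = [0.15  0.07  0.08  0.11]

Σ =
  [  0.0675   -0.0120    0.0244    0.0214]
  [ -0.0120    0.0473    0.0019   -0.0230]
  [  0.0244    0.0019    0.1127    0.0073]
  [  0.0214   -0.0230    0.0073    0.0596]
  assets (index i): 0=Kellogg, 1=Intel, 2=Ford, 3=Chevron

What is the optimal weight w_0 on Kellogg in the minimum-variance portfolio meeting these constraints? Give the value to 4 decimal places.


0.4768

x=Σ⁻¹μ = [2.0164  3.1142  0.0709  2.3147]
y=Σ⁻¹𝟙 = [11.5346  36.6942  4.0536  26.3009]
a=μᵀx=0.780740  b=𝟙ᵀx=7.516164  c=𝟙ᵀy=78.583246  D=ac−b²=4.860379
λ₁=(c·0.118−b)/D = (78.583246·0.118−7.516164)/4.860379 = 0.361424
λ₂=(a−b·0.118)/D = (0.780740−7.516164·0.118)/4.860379 = -0.021843
w* = 0.361424·x + -0.021843·y:
  w_0 = 0.361424·2.0164 + -0.021843·11.5346 = 0.4768  (Kellogg)
  w_1 = 0.361424·3.1142 + -0.021843·36.6942 = 0.3240  (Intel)
  w_2 = 0.361424·0.0709 + -0.021843·4.0536 = -0.0629  (Ford)
  w_3 = 0.361424·2.3147 + -0.021843·26.3009 = 0.2621  (Chevron)
Σw_i=1.0000  μᵀw=0.1180
σ²=wᵀΣw=λ₁·μ_p+λ₂ = 0.361424·0.118 + -0.021843 = 0.020805 ≈ 0.0208


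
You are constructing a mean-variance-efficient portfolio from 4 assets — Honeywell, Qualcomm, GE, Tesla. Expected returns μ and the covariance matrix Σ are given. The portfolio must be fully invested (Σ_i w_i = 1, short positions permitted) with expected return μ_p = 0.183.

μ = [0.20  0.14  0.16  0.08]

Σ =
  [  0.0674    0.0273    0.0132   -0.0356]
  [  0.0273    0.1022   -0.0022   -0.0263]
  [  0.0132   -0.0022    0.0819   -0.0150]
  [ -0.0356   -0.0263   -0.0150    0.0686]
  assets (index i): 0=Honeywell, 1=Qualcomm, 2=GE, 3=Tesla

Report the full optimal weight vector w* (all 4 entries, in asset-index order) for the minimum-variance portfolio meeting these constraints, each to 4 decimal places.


0.7450  -0.0409  0.2007  0.0952

g=Σ⁻¹μ = [4.3146  1.3947  2.1014  4.3995]
h=Σ⁻¹𝟙 = [25.9087  12.4707  14.9770  36.0785]
a=μᵀg=1.746373  b=𝟙ᵀg=12.210246  c=𝟙ᵀh=89.434949  D=ac−b²=7.096689
λ₁=(c·0.183−b)/D = (89.434949·0.183−12.210246)/7.096689 = 0.585674
λ₂=(a−b·0.183)/D = (1.746373−12.210246·0.183)/7.096689 = -0.068779
w* = 0.585674·g + -0.068779·h:
  w_0 = 0.585674·4.3146 + -0.068779·25.9087 = 0.7450  (Honeywell)
  w_1 = 0.585674·1.3947 + -0.068779·12.4707 = -0.0409  (Qualcomm)
  w_2 = 0.585674·2.1014 + -0.068779·14.9770 = 0.2007  (GE)
  w_3 = 0.585674·4.3995 + -0.068779·36.0785 = 0.0952  (Tesla)
Σw_i=1.0000  μᵀw=0.1830
σ²=wᵀΣw=λ₁·μ_p+λ₂ = 0.585674·0.183 + -0.068779 = 0.038400 ≈ 0.0384


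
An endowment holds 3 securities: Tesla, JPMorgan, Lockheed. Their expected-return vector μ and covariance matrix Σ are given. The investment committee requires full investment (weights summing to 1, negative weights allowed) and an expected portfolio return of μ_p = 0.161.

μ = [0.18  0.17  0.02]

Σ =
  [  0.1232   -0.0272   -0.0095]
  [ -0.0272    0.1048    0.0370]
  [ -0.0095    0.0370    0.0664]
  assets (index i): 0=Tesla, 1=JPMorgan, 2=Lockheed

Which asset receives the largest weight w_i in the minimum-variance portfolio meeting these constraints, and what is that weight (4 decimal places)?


u=Σ⁻¹μ = [1.9304  2.3894  -0.7540]
v=Σ⁻¹𝟙 = [10.8342  8.0790  12.1085]
a=μᵀu=0.738589  b=𝟙ᵀu=3.565761  c=𝟙ᵀv=31.021708  D=ac−b²=10.197638
λ₁=(c·0.161−b)/D = (31.021708·0.161−3.565761)/10.197638 = 0.140104
λ₂=(a−b·0.161)/D = (0.738589−3.565761·0.161)/10.197638 = 0.016131
w* = 0.140104·u + 0.016131·v:
  w_0 = 0.140104·1.9304 + 0.016131·10.8342 = 0.4452  (Tesla)
  w_1 = 0.140104·2.3894 + 0.016131·8.0790 = 0.4651  (JPMorgan)
  w_2 = 0.140104·-0.7540 + 0.016131·12.1085 = 0.0897  (Lockheed)
Σw_i=1.0000  μᵀw=0.1610
σ²=wᵀΣw=λ₁·μ_p+λ₂ = 0.140104·0.161 + 0.016131 = 0.038688 ≈ 0.0387

JPMorgan (0.4651)


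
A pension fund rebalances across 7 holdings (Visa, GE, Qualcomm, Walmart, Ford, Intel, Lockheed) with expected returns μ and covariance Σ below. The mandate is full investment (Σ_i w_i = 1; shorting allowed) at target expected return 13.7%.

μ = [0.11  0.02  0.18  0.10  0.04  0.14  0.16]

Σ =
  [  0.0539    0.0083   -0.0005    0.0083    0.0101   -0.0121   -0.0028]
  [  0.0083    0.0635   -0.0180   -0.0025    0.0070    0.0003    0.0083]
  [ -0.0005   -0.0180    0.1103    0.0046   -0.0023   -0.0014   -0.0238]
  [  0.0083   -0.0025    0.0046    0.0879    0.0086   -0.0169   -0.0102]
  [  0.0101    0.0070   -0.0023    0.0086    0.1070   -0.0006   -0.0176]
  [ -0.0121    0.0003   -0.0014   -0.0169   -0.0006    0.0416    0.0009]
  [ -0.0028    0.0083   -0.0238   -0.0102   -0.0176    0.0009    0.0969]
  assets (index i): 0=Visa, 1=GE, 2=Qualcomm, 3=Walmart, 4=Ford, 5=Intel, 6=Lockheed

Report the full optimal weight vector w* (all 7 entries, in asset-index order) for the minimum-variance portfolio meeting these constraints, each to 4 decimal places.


u=Σ⁻¹μ = [2.9028  0.2456  2.2134  1.9719  0.4112  5.0355  2.4931]
v=Σ⁻¹𝟙 = [21.5015  14.6572  15.0048  17.2768  8.1872  37.4753  16.3287]
a=μᵀu=2.040135  b=𝟙ᵀu=15.273482  c=𝟙ᵀv=130.431619  D=ac−b²=32.818877
λ₁=(c·0.137−b)/D = (130.431619·0.137−15.273482)/32.818877 = 0.079090
λ₂=(a−b·0.137)/D = (2.040135−15.273482·0.137)/32.818877 = -0.001595
w* = 0.079090·u + -0.001595·v:
  w_0 = 0.079090·2.9028 + -0.001595·21.5015 = 0.1953  (Visa)
  w_1 = 0.079090·0.2456 + -0.001595·14.6572 = -0.0039  (GE)
  w_2 = 0.079090·2.2134 + -0.001595·15.0048 = 0.1511  (Qualcomm)
  w_3 = 0.079090·1.9719 + -0.001595·17.2768 = 0.1284  (Walmart)
  w_4 = 0.079090·0.4112 + -0.001595·8.1872 = 0.0195  (Ford)
  w_5 = 0.079090·5.0355 + -0.001595·37.4753 = 0.3385  (Intel)
  w_6 = 0.079090·2.4931 + -0.001595·16.3287 = 0.1711  (Lockheed)
Σw_i=1.0000  μᵀw=0.1370
σ²=wᵀΣw=λ₁·μ_p+λ₂ = 0.079090·0.137 + -0.001595 = 0.009241 ≈ 0.0092

0.1953  -0.0039  0.1511  0.1284  0.0195  0.3385  0.1711


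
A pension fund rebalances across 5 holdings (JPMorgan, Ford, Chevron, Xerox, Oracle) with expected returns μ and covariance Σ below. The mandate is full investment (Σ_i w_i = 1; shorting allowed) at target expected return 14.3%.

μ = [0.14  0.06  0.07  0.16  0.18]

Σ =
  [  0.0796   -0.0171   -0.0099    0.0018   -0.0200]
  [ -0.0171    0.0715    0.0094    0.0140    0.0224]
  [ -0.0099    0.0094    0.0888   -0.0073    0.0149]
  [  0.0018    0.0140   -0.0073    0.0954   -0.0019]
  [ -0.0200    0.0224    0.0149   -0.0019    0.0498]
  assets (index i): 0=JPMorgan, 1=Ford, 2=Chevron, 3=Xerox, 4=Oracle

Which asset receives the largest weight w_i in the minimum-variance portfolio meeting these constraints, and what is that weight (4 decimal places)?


p=Σ⁻¹μ = [2.9193  -0.4171  0.4854  1.8180  4.8986]
q=Σ⁻¹𝟙 = [20.9818  8.8844  9.7947  9.9694  21.9604]
a=μᵀp=1.590271  b=𝟙ᵀp=9.704116  c=𝟙ᵀq=71.590714  D=ac−b²=19.678782
λ₁=(c·0.143−b)/D = (71.590714·0.143−9.704116)/19.678782 = 0.027103
λ₂=(a−b·0.143)/D = (1.590271−9.704116·0.143)/19.678782 = 0.010294
w* = 0.027103·p + 0.010294·q:
  w_0 = 0.027103·2.9193 + 0.010294·20.9818 = 0.2951  (JPMorgan)
  w_1 = 0.027103·-0.4171 + 0.010294·8.8844 = 0.0802  (Ford)
  w_2 = 0.027103·0.4854 + 0.010294·9.7947 = 0.1140  (Chevron)
  w_3 = 0.027103·1.8180 + 0.010294·9.9694 = 0.1519  (Xerox)
  w_4 = 0.027103·4.8986 + 0.010294·21.9604 = 0.3588  (Oracle)
Σw_i=1.0000  μᵀw=0.1430
σ²=wᵀΣw=λ₁·μ_p+λ₂ = 0.027103·0.143 + 0.010294 = 0.014170 ≈ 0.0142

Oracle (0.3588)


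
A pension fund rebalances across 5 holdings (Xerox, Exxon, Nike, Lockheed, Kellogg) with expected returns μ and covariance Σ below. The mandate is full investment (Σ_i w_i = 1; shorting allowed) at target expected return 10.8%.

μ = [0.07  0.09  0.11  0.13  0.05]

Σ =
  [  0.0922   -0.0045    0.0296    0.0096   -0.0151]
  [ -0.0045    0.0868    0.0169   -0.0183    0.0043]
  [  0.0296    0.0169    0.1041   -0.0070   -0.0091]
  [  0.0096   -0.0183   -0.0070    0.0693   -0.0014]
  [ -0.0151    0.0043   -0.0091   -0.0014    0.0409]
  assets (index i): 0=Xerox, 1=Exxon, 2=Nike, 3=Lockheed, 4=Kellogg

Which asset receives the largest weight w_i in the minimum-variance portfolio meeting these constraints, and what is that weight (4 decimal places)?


p=Σ⁻¹μ = [0.5254  1.2715  0.9918  2.2710  1.5812]
q=Σ⁻¹𝟙 = [12.0016  12.8243  7.9052  17.5564  29.8923]
a=μᵀp=0.634596  b=𝟙ᵀp=6.640823  c=𝟙ᵀq=80.179877  D=ac−b²=6.781277
λ₁=(c·0.108−b)/D = (80.179877·0.108−6.640823)/6.781277 = 0.297673
λ₂=(a−b·0.108)/D = (0.634596−6.640823·0.108)/6.781277 = -0.012183
w* = 0.297673·p + -0.012183·q:
  w_0 = 0.297673·0.5254 + -0.012183·12.0016 = 0.0102  (Xerox)
  w_1 = 0.297673·1.2715 + -0.012183·12.8243 = 0.2222  (Exxon)
  w_2 = 0.297673·0.9918 + -0.012183·7.9052 = 0.1989  (Nike)
  w_3 = 0.297673·2.2710 + -0.012183·17.5564 = 0.4621  (Lockheed)
  w_4 = 0.297673·1.5812 + -0.012183·29.8923 = 0.1065  (Kellogg)
Σw_i=1.0000  μᵀw=0.1080
σ²=wᵀΣw=λ₁·μ_p+λ₂ = 0.297673·0.108 + -0.012183 = 0.019966 ≈ 0.0200

Lockheed (0.4621)


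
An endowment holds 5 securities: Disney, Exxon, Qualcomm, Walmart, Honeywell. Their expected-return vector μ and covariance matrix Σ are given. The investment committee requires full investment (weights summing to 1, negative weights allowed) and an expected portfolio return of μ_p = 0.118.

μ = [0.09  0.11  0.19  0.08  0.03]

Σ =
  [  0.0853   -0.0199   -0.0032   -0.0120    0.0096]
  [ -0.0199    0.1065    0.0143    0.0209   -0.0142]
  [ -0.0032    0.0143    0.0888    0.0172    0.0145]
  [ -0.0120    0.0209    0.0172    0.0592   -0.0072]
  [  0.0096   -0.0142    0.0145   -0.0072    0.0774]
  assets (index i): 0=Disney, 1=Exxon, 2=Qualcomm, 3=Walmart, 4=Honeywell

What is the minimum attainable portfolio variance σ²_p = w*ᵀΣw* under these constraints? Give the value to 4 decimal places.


0.0216

u=Σ⁻¹μ = [1.4372  0.9077  1.8765  0.7889  0.0977]
v=Σ⁻¹𝟙 = [15.0757  10.1119  4.7354  16.6521  13.5671]
a=μᵀu=0.651775  b=𝟙ᵀu=5.108030  c=𝟙ᵀv=60.142225  D=ac−b²=13.107205
λ₁=(c·0.118−b)/D = (60.142225·0.118−5.108030)/13.107205 = 0.151730
λ₂=(a−b·0.118)/D = (0.651775−5.108030·0.118)/13.107205 = 0.003740
w* = 0.151730·u + 0.003740·v:
  w_0 = 0.151730·1.4372 + 0.003740·15.0757 = 0.2745  (Disney)
  w_1 = 0.151730·0.9077 + 0.003740·10.1119 = 0.1755  (Exxon)
  w_2 = 0.151730·1.8765 + 0.003740·4.7354 = 0.3024  (Qualcomm)
  w_3 = 0.151730·0.7889 + 0.003740·16.6521 = 0.1820  (Walmart)
  w_4 = 0.151730·0.0977 + 0.003740·13.5671 = 0.0656  (Honeywell)
Σw_i=1.0000  μᵀw=0.1180
σ²=wᵀΣw=λ₁·μ_p+λ₂ = 0.151730·0.118 + 0.003740 = 0.021645 ≈ 0.0216


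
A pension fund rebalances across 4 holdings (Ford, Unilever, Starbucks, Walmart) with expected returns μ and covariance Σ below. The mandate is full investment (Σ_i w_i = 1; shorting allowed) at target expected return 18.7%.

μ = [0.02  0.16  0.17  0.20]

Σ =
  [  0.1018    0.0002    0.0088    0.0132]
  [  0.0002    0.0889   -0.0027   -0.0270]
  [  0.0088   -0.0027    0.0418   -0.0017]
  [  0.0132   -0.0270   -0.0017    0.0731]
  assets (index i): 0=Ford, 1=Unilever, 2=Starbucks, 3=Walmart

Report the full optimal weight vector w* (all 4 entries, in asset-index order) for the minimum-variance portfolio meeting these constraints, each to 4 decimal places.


-0.0590  0.2846  0.4076  0.3668

g=Σ⁻¹μ = [-0.7472  3.2051  4.6006  4.1617]
h=Σ⁻¹𝟙 = [5.0439  18.0727  24.8432  20.0221]
a=μᵀg=2.112324  b=𝟙ᵀg=11.220289  c=𝟙ᵀh=67.982022  D=ac−b²=17.705138
λ₁=(c·0.187−b)/D = (67.982022·0.187−11.220289)/17.705138 = 0.084289
λ₂=(a−b·0.187)/D = (2.112324−11.220289·0.187)/17.705138 = 0.000798
w* = 0.084289·g + 0.000798·h:
  w_0 = 0.084289·-0.7472 + 0.000798·5.0439 = -0.0590  (Ford)
  w_1 = 0.084289·3.2051 + 0.000798·18.0727 = 0.2846  (Unilever)
  w_2 = 0.084289·4.6006 + 0.000798·24.8432 = 0.4076  (Starbucks)
  w_3 = 0.084289·4.1617 + 0.000798·20.0221 = 0.3668  (Walmart)
Σw_i=1.0000  μᵀw=0.1870
σ²=wᵀΣw=λ₁·μ_p+λ₂ = 0.084289·0.187 + 0.000798 = 0.016560 ≈ 0.0166


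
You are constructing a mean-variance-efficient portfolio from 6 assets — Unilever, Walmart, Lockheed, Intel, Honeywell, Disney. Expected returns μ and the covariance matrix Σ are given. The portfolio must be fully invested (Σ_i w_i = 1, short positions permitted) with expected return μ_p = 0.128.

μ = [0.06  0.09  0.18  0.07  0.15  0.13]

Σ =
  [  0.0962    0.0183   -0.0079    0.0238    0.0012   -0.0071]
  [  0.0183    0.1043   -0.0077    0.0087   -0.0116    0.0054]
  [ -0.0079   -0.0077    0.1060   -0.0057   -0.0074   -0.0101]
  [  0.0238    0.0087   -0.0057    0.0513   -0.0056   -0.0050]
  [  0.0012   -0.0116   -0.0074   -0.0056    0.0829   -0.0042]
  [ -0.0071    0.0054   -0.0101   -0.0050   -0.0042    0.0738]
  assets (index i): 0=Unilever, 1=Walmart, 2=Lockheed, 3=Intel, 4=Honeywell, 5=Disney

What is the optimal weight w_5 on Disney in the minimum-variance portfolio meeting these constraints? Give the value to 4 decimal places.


p=Σ⁻¹μ = [0.3231  0.9713  2.2730  1.7854  2.3801  2.2890]
q=Σ⁻¹𝟙 = [5.9557  8.8560  14.4860  20.4049  16.7888  17.7955]
a=μᵀp=1.295514  b=𝟙ᵀp=10.021950  c=𝟙ᵀq=84.286984  D=ac−b²=8.755459
λ₁=(c·0.128−b)/D = (84.286984·0.128−10.021950)/8.755459 = 0.087578
λ₂=(a−b·0.128)/D = (1.295514−10.021950·0.128)/8.755459 = 0.001451
w* = 0.087578·p + 0.001451·q:
  w_0 = 0.087578·0.3231 + 0.001451·5.9557 = 0.0369  (Unilever)
  w_1 = 0.087578·0.9713 + 0.001451·8.8560 = 0.0979  (Walmart)
  w_2 = 0.087578·2.2730 + 0.001451·14.4860 = 0.2201  (Lockheed)
  w_3 = 0.087578·1.7854 + 0.001451·20.4049 = 0.1860  (Intel)
  w_4 = 0.087578·2.3801 + 0.001451·16.7888 = 0.2328  (Honeywell)
  w_5 = 0.087578·2.2890 + 0.001451·17.7955 = 0.2263  (Disney)
Σw_i=1.0000  μᵀw=0.1280
σ²=wᵀΣw=λ₁·μ_p+λ₂ = 0.087578·0.128 + 0.001451 = 0.012661 ≈ 0.0127

0.2263


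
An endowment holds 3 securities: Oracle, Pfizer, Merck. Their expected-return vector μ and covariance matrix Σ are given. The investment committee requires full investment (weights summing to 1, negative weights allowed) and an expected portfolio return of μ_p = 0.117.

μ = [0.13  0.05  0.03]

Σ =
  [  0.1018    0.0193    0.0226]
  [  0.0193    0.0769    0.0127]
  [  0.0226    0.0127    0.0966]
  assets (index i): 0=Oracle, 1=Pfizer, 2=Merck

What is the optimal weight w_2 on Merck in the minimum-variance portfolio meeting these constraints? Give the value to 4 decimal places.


x=Σ⁻¹μ = [1.2153  0.3484  -0.0196]
y=Σ⁻¹𝟙 = [6.2121  10.1966  7.5581]
a=μᵀx=0.174823  b=𝟙ᵀx=1.544147  c=𝟙ᵀy=23.966785  D=ac−b²=1.805558
λ₁=(c·0.117−b)/D = (23.966785·0.117−1.544147)/1.805558 = 0.697827
λ₂=(a−b·0.117)/D = (0.174823−1.544147·0.117)/1.805558 = -0.003236
w* = 0.697827·x + -0.003236·y:
  w_0 = 0.697827·1.2153 + -0.003236·6.2121 = 0.8280  (Oracle)
  w_1 = 0.697827·0.3484 + -0.003236·10.1966 = 0.2101  (Pfizer)
  w_2 = 0.697827·-0.0196 + -0.003236·7.5581 = -0.0381  (Merck)
Σw_i=1.0000  μᵀw=0.1170
σ²=wᵀΣw=λ₁·μ_p+λ₂ = 0.697827·0.117 + -0.003236 = 0.078410 ≈ 0.0784

-0.0381


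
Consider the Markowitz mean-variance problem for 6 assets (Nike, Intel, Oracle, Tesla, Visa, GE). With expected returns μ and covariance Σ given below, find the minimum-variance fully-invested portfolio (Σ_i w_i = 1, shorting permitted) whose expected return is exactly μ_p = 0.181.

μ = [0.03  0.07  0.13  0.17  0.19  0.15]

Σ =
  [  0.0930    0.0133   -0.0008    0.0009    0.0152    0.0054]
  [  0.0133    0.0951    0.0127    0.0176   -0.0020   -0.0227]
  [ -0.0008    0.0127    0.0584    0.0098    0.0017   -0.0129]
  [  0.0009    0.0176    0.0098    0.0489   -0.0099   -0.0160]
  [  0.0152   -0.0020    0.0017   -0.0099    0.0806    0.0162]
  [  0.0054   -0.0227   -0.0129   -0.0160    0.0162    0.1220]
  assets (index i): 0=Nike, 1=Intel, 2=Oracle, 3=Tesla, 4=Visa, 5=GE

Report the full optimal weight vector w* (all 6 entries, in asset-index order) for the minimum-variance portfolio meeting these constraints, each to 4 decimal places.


-0.0932  -0.0168  0.1638  0.4722  0.3074  0.1666

g=Σ⁻¹μ = [-0.2463  0.2256  1.7802  4.1042  2.5400  1.6716]
h=Σ⁻¹𝟙 = [7.1990  6.7459  14.5276  21.1414  11.1016  11.9679]
a=μᵀg=1.670877  b=𝟙ᵀg=10.075300  c=𝟙ᵀh=72.683397  D=ac−b²=19.933331
λ₁=(c·0.181−b)/D = (72.683397·0.181−10.075300)/19.933331 = 0.154535
λ₂=(a−b·0.181)/D = (1.670877−10.075300·0.181)/19.933331 = -0.007663
w* = 0.154535·g + -0.007663·h:
  w_0 = 0.154535·-0.2463 + -0.007663·7.1990 = -0.0932  (Nike)
  w_1 = 0.154535·0.2256 + -0.007663·6.7459 = -0.0168  (Intel)
  w_2 = 0.154535·1.7802 + -0.007663·14.5276 = 0.1638  (Oracle)
  w_3 = 0.154535·4.1042 + -0.007663·21.1414 = 0.4722  (Tesla)
  w_4 = 0.154535·2.5400 + -0.007663·11.1016 = 0.3074  (Visa)
  w_5 = 0.154535·1.6716 + -0.007663·11.9679 = 0.1666  (GE)
Σw_i=1.0000  μᵀw=0.1810
σ²=wᵀΣw=λ₁·μ_p+λ₂ = 0.154535·0.181 + -0.007663 = 0.020308 ≈ 0.0203


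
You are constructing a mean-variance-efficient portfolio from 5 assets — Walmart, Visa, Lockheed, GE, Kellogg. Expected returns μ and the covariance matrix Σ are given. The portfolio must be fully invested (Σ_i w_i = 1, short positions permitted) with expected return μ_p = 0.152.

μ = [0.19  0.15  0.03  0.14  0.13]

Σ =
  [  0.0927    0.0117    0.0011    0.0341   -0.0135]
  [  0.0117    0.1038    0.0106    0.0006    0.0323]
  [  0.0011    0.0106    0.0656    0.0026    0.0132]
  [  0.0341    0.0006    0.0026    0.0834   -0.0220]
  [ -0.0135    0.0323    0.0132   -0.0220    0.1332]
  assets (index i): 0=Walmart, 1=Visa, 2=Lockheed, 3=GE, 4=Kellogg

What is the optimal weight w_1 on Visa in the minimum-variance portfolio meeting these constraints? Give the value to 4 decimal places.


0.1754

g=Σ⁻¹μ = [1.6198  0.9005  0.0038  1.3099  1.1377]
h=Σ⁻¹𝟙 = [7.1784  5.1642  12.3570  10.6144  7.5113]
a=μᵀg=0.774240  b=𝟙ᵀg=4.971723  c=𝟙ᵀh=42.825276  D=ac−b²=8.438994
λ₁=(c·0.152−b)/D = (42.825276·0.152−4.971723)/8.438994 = 0.182216
λ₂=(a−b·0.152)/D = (0.774240−4.971723·0.152)/8.438994 = 0.002197
w* = 0.182216·g + 0.002197·h:
  w_0 = 0.182216·1.6198 + 0.002197·7.1784 = 0.3109  (Walmart)
  w_1 = 0.182216·0.9005 + 0.002197·5.1642 = 0.1754  (Visa)
  w_2 = 0.182216·0.0038 + 0.002197·12.3570 = 0.0278  (Lockheed)
  w_3 = 0.182216·1.3099 + 0.002197·10.6144 = 0.2620  (GE)
  w_4 = 0.182216·1.1377 + 0.002197·7.5113 = 0.2238  (Kellogg)
Σw_i=1.0000  μᵀw=0.1520
σ²=wᵀΣw=λ₁·μ_p+λ₂ = 0.182216·0.152 + 0.002197 = 0.029893 ≈ 0.0299


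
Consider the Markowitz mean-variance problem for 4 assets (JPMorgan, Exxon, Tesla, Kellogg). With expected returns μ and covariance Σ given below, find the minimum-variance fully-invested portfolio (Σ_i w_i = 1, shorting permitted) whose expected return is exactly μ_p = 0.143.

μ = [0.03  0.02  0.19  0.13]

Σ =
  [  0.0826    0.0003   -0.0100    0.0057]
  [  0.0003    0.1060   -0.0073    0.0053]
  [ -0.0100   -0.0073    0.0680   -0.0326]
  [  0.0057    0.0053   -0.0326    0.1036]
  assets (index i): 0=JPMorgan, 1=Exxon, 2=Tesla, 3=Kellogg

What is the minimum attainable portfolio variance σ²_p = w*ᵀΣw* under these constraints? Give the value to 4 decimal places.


0.0181

p=Σ⁻¹μ = [0.6896  0.3463  4.1307  2.4990]
q=Σ⁻¹𝟙 = [14.0535  10.3462  25.7747  16.4606]
a=μᵀp=1.137325  b=𝟙ᵀp=7.665585  c=𝟙ᵀq=66.634899  D=ac−b²=17.024349
λ₁=(c·0.143−b)/D = (66.634899·0.143−7.665585)/17.024349 = 0.109444
λ₂=(a−b·0.143)/D = (1.137325−7.665585·0.143)/17.024349 = 0.002417
w* = 0.109444·p + 0.002417·q:
  w_0 = 0.109444·0.6896 + 0.002417·14.0535 = 0.1094  (JPMorgan)
  w_1 = 0.109444·0.3463 + 0.002417·10.3462 = 0.0629  (Exxon)
  w_2 = 0.109444·4.1307 + 0.002417·25.7747 = 0.5144  (Tesla)
  w_3 = 0.109444·2.4990 + 0.002417·16.4606 = 0.3133  (Kellogg)
Σw_i=1.0000  μᵀw=0.1430
σ²=wᵀΣw=λ₁·μ_p+λ₂ = 0.109444·0.143 + 0.002417 = 0.018067 ≈ 0.0181


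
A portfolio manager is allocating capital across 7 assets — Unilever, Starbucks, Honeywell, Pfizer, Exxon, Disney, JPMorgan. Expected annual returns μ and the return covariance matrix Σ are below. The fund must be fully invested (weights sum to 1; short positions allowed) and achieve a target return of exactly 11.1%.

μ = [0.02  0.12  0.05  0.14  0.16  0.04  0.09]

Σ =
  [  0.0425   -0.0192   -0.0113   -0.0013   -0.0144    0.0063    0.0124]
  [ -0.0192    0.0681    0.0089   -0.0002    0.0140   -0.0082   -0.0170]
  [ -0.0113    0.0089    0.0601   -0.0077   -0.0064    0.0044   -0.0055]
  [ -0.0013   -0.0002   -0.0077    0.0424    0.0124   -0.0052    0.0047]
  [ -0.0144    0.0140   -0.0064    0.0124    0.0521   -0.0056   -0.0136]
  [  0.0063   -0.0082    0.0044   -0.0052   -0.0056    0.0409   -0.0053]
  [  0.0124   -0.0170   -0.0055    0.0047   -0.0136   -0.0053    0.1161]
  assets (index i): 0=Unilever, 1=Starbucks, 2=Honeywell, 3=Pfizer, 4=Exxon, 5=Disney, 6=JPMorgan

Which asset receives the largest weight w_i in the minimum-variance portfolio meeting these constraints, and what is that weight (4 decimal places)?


Exxon (0.2634)

p=Σ⁻¹μ = [2.4060  2.0993  1.6608  2.8280  3.2240  1.8126  1.2502]
q=Σ⁻¹𝟙 = [44.2511  24.3374  26.5090  23.5265  28.8148  28.2068  12.4171]
a=μᵀp=1.479857  b=𝟙ᵀp=15.280844  c=𝟙ᵀq=188.062599  D=ac−b²=44.801518
λ₁=(c·0.111−b)/D = (188.062599·0.111−15.280844)/44.801518 = 0.124864
λ₂=(a−b·0.111)/D = (1.479857−15.280844·0.111)/44.801518 = -0.004828
w* = 0.124864·p + -0.004828·q:
  w_0 = 0.124864·2.4060 + -0.004828·44.2511 = 0.0868  (Unilever)
  w_1 = 0.124864·2.0993 + -0.004828·24.3374 = 0.1446  (Starbucks)
  w_2 = 0.124864·1.6608 + -0.004828·26.5090 = 0.0794  (Honeywell)
  w_3 = 0.124864·2.8280 + -0.004828·23.5265 = 0.2395  (Pfizer)
  w_4 = 0.124864·3.2240 + -0.004828·28.8148 = 0.2634  (Exxon)
  w_5 = 0.124864·1.8126 + -0.004828·28.2068 = 0.0901  (Disney)
  w_6 = 0.124864·1.2502 + -0.004828·12.4171 = 0.0962  (JPMorgan)
Σw_i=1.0000  μᵀw=0.1110
σ²=wᵀΣw=λ₁·μ_p+λ₂ = 0.124864·0.111 + -0.004828 = 0.009032 ≈ 0.0090


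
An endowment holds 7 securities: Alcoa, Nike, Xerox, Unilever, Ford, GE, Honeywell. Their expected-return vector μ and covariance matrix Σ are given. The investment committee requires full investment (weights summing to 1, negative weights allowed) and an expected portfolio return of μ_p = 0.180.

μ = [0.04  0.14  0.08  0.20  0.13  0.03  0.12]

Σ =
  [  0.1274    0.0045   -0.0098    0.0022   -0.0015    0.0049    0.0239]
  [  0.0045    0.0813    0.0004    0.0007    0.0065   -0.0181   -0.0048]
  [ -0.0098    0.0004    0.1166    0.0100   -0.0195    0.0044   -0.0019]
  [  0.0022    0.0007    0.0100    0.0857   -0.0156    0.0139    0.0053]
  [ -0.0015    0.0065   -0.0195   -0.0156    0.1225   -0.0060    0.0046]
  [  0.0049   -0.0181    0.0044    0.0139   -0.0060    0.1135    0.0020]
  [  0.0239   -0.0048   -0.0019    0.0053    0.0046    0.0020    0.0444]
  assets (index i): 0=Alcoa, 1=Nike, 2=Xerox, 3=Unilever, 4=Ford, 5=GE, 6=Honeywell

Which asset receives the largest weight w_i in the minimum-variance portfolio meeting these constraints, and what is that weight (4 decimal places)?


x=Σ⁻¹μ = [-0.2253  1.8276  0.7127  2.2654  1.2782  0.2815  2.6365]
y=Σ⁻¹𝟙 = [3.9541  14.4685  9.6739  9.3403  9.9002  9.6028  19.7990]
a=μᵀx=1.247945  b=𝟙ᵀx=8.776730  c=𝟙ᵀy=76.738854  D=ac−b²=18.734864
λ₁=(c·0.180−b)/D = (76.738854·0.180−8.776730)/18.734864 = 0.268818
λ₂=(a−b·0.180)/D = (1.247945−8.776730·0.180)/18.734864 = -0.017714
w* = 0.268818·x + -0.017714·y:
  w_0 = 0.268818·-0.2253 + -0.017714·3.9541 = -0.1306  (Alcoa)
  w_1 = 0.268818·1.8276 + -0.017714·14.4685 = 0.2350  (Nike)
  w_2 = 0.268818·0.7127 + -0.017714·9.6739 = 0.0202  (Xerox)
  w_3 = 0.268818·2.2654 + -0.017714·9.3403 = 0.4435  (Unilever)
  w_4 = 0.268818·1.2782 + -0.017714·9.9002 = 0.1682  (Ford)
  w_5 = 0.268818·0.2815 + -0.017714·9.6028 = -0.0944  (GE)
  w_6 = 0.268818·2.6365 + -0.017714·19.7990 = 0.3580  (Honeywell)
Σw_i=1.0000  μᵀw=0.1800
σ²=wᵀΣw=λ₁·μ_p+λ₂ = 0.268818·0.180 + -0.017714 = 0.030673 ≈ 0.0307

Unilever (0.4435)


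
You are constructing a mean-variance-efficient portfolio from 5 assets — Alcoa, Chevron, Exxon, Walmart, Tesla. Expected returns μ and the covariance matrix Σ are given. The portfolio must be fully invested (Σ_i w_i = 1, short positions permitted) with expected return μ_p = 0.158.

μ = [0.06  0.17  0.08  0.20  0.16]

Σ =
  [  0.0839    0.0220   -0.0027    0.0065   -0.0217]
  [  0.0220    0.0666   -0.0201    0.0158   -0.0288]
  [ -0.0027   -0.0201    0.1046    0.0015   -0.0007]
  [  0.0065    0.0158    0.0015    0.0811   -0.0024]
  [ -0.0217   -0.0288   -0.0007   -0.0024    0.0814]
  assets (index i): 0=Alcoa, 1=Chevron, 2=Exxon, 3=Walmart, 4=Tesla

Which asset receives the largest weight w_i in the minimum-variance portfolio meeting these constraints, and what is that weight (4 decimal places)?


x=Σ⁻¹μ = [0.5107  3.9868  1.5433  1.7257  3.5765]
y=Σ⁻¹𝟙 = [11.7472  24.4112  14.6159  7.0845  24.3881]
a=μᵀx=1.749242  b=𝟙ᵀx=11.342999  c=𝟙ᵀy=82.246880  D=ac−b²=15.206060
λ₁=(c·0.158−b)/D = (82.246880·0.158−11.342999)/15.206060 = 0.108641
λ₂=(a−b·0.158)/D = (1.749242−11.342999·0.158)/15.206060 = -0.002825
w* = 0.108641·x + -0.002825·y:
  w_0 = 0.108641·0.5107 + -0.002825·11.7472 = 0.0223  (Alcoa)
  w_1 = 0.108641·3.9868 + -0.002825·24.4112 = 0.3642  (Chevron)
  w_2 = 0.108641·1.5433 + -0.002825·14.6159 = 0.1264  (Exxon)
  w_3 = 0.108641·1.7257 + -0.002825·7.0845 = 0.1675  (Walmart)
  w_4 = 0.108641·3.5765 + -0.002825·24.3881 = 0.3197  (Tesla)
Σw_i=1.0000  μᵀw=0.1580
σ²=wᵀΣw=λ₁·μ_p+λ₂ = 0.108641·0.158 + -0.002825 = 0.014341 ≈ 0.0143

Chevron (0.3642)
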